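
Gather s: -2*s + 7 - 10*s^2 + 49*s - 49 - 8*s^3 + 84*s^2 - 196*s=-8*s^3 + 74*s^2 - 149*s - 42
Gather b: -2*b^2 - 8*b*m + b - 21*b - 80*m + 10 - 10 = -2*b^2 + b*(-8*m - 20) - 80*m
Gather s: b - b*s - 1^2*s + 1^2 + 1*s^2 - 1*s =b + s^2 + s*(-b - 2) + 1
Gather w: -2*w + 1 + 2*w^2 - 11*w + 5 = 2*w^2 - 13*w + 6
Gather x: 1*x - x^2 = -x^2 + x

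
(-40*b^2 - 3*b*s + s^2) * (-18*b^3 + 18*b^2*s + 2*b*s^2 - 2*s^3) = 720*b^5 - 666*b^4*s - 152*b^3*s^2 + 92*b^2*s^3 + 8*b*s^4 - 2*s^5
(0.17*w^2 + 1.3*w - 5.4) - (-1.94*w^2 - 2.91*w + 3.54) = 2.11*w^2 + 4.21*w - 8.94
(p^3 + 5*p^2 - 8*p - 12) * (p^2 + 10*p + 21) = p^5 + 15*p^4 + 63*p^3 + 13*p^2 - 288*p - 252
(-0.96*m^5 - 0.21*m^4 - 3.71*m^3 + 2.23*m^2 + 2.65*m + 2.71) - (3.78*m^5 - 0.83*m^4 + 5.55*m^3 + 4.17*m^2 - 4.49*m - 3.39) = -4.74*m^5 + 0.62*m^4 - 9.26*m^3 - 1.94*m^2 + 7.14*m + 6.1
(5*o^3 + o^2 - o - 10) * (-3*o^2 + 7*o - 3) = -15*o^5 + 32*o^4 - 5*o^3 + 20*o^2 - 67*o + 30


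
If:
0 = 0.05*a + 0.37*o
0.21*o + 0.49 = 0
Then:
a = 17.27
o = -2.33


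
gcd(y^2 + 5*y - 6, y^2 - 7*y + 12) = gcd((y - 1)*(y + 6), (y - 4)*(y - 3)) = 1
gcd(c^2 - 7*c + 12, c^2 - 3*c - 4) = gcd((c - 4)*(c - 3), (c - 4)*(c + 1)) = c - 4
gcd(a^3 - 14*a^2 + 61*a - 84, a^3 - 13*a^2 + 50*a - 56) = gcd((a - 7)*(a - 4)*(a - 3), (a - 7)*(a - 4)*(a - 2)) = a^2 - 11*a + 28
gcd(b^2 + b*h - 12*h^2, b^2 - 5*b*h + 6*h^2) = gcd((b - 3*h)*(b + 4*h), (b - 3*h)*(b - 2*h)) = b - 3*h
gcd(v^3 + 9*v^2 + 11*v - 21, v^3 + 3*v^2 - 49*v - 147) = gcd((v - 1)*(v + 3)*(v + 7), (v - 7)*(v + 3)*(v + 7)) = v^2 + 10*v + 21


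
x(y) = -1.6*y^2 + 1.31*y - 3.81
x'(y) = 1.31 - 3.2*y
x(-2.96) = -21.71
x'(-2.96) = 10.78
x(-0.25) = -4.24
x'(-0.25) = 2.11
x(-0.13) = -4.01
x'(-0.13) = 1.73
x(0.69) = -3.67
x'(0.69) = -0.90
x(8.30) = -103.16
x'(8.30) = -25.25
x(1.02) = -4.14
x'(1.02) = -1.95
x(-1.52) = -9.50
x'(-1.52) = 6.17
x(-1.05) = -6.95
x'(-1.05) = 4.67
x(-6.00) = -69.27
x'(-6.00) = 20.51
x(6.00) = -53.55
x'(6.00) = -17.89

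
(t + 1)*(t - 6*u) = t^2 - 6*t*u + t - 6*u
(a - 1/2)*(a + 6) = a^2 + 11*a/2 - 3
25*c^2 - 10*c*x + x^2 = (-5*c + x)^2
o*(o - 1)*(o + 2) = o^3 + o^2 - 2*o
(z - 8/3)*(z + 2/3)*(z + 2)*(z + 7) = z^4 + 7*z^3 - 52*z^2/9 - 44*z - 224/9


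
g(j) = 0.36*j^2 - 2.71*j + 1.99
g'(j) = 0.72*j - 2.71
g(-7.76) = 44.70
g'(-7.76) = -8.30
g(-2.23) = 9.82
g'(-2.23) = -4.32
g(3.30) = -3.03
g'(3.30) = -0.33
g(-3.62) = 16.52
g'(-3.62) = -5.32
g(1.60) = -1.42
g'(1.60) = -1.56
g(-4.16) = 19.49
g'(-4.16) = -5.71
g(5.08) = -2.49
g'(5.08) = 0.95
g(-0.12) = 2.32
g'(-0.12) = -2.80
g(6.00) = -1.31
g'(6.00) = 1.61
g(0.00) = 1.99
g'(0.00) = -2.71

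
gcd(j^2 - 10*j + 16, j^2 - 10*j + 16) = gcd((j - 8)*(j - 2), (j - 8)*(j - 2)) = j^2 - 10*j + 16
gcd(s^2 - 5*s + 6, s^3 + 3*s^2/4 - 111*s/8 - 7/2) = 1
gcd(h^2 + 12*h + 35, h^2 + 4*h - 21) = h + 7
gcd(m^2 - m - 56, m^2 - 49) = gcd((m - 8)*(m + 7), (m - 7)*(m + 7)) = m + 7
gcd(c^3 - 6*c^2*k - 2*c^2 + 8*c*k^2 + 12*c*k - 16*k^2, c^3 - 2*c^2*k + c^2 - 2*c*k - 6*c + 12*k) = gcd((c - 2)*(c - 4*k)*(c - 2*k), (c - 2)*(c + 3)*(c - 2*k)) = c^2 - 2*c*k - 2*c + 4*k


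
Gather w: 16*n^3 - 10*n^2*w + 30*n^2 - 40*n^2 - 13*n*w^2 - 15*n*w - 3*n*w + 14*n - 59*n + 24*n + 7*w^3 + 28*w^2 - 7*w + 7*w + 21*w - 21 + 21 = 16*n^3 - 10*n^2 - 21*n + 7*w^3 + w^2*(28 - 13*n) + w*(-10*n^2 - 18*n + 21)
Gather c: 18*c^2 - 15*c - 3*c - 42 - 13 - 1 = 18*c^2 - 18*c - 56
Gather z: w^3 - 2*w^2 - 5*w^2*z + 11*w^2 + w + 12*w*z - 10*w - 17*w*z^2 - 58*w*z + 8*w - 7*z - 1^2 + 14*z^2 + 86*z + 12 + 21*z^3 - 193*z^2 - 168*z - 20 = w^3 + 9*w^2 - w + 21*z^3 + z^2*(-17*w - 179) + z*(-5*w^2 - 46*w - 89) - 9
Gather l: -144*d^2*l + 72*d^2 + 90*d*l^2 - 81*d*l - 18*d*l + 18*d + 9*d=72*d^2 + 90*d*l^2 + 27*d + l*(-144*d^2 - 99*d)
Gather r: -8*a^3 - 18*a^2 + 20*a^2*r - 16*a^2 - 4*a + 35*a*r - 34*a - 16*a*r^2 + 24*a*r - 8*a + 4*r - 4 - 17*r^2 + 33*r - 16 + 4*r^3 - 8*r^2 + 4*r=-8*a^3 - 34*a^2 - 46*a + 4*r^3 + r^2*(-16*a - 25) + r*(20*a^2 + 59*a + 41) - 20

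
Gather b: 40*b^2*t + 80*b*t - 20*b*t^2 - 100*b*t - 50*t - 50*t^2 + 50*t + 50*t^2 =40*b^2*t + b*(-20*t^2 - 20*t)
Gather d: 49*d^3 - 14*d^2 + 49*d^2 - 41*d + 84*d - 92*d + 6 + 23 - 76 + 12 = 49*d^3 + 35*d^2 - 49*d - 35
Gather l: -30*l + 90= 90 - 30*l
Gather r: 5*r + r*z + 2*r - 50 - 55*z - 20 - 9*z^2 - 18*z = r*(z + 7) - 9*z^2 - 73*z - 70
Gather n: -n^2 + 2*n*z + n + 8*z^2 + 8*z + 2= -n^2 + n*(2*z + 1) + 8*z^2 + 8*z + 2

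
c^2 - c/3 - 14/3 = (c - 7/3)*(c + 2)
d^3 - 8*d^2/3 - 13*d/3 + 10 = (d - 3)*(d - 5/3)*(d + 2)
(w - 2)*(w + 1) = w^2 - w - 2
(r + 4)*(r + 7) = r^2 + 11*r + 28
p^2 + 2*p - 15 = (p - 3)*(p + 5)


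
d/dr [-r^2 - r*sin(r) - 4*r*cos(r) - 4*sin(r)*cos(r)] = 4*r*sin(r) - r*cos(r) - 2*r - sin(r) - 4*cos(r) - 4*cos(2*r)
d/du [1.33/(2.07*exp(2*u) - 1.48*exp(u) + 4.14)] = (1.9684 - 5.5062*exp(u))*exp(u)/(2.07*exp(2*u) - 1.48*exp(u) + 4.14)^2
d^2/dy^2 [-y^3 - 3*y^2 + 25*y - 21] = -6*y - 6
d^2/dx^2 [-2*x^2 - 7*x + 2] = -4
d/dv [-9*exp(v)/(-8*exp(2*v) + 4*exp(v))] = -9*exp(v)/(2*(2*exp(v) - 1)^2)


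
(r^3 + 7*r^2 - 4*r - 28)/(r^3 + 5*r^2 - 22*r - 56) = (r - 2)/(r - 4)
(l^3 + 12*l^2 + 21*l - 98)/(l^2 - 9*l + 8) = (l^3 + 12*l^2 + 21*l - 98)/(l^2 - 9*l + 8)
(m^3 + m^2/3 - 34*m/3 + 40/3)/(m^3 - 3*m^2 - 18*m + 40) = (m - 5/3)/(m - 5)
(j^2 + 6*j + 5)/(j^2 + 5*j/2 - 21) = 2*(j^2 + 6*j + 5)/(2*j^2 + 5*j - 42)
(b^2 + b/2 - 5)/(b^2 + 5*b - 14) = (b + 5/2)/(b + 7)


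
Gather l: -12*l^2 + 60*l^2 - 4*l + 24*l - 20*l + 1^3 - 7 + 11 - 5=48*l^2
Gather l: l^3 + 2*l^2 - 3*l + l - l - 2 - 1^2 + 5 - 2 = l^3 + 2*l^2 - 3*l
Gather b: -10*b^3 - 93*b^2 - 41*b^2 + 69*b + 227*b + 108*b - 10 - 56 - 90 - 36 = -10*b^3 - 134*b^2 + 404*b - 192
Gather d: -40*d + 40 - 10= 30 - 40*d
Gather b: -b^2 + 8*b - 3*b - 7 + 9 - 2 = -b^2 + 5*b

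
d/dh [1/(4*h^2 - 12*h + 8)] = (3 - 2*h)/(4*(h^2 - 3*h + 2)^2)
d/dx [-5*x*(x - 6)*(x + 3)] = -15*x^2 + 30*x + 90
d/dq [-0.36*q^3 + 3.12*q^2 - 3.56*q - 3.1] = -1.08*q^2 + 6.24*q - 3.56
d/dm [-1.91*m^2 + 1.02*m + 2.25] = 1.02 - 3.82*m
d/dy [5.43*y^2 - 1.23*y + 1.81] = 10.86*y - 1.23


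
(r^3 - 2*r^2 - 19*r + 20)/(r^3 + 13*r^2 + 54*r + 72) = (r^2 - 6*r + 5)/(r^2 + 9*r + 18)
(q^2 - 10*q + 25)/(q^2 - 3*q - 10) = (q - 5)/(q + 2)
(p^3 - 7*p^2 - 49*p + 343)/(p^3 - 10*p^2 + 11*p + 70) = (p^2 - 49)/(p^2 - 3*p - 10)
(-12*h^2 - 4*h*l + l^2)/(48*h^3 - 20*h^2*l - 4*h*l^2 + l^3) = (-2*h - l)/(8*h^2 - 2*h*l - l^2)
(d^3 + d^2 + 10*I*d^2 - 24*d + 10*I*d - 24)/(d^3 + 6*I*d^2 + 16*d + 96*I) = (d + 1)/(d - 4*I)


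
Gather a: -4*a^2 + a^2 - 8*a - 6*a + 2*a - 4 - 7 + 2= -3*a^2 - 12*a - 9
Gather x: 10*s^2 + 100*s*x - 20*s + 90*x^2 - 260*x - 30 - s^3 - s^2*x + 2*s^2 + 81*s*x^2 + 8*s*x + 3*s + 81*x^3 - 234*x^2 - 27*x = -s^3 + 12*s^2 - 17*s + 81*x^3 + x^2*(81*s - 144) + x*(-s^2 + 108*s - 287) - 30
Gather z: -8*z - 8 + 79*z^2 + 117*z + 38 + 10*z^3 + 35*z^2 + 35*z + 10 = 10*z^3 + 114*z^2 + 144*z + 40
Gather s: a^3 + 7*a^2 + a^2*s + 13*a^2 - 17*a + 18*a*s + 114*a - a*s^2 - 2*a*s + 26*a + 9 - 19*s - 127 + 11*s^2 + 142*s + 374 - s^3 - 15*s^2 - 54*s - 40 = a^3 + 20*a^2 + 123*a - s^3 + s^2*(-a - 4) + s*(a^2 + 16*a + 69) + 216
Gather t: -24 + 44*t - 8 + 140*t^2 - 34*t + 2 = 140*t^2 + 10*t - 30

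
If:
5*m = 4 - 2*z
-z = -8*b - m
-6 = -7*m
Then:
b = -1/8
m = 6/7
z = -1/7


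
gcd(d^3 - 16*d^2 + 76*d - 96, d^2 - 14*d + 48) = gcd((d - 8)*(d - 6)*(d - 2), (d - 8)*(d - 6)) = d^2 - 14*d + 48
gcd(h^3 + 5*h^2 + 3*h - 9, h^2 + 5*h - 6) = h - 1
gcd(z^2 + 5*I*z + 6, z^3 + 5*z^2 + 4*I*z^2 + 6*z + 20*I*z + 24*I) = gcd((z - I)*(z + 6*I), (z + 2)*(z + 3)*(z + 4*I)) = 1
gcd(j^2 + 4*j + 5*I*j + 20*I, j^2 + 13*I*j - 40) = j + 5*I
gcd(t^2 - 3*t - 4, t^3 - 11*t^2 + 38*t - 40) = t - 4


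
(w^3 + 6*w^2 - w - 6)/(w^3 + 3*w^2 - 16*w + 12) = (w + 1)/(w - 2)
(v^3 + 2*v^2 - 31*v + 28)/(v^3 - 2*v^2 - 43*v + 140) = (v - 1)/(v - 5)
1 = 1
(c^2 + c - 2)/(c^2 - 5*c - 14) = (c - 1)/(c - 7)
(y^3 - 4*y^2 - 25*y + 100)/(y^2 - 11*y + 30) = (y^2 + y - 20)/(y - 6)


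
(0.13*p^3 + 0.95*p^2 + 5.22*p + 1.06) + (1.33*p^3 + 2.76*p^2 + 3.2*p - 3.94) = 1.46*p^3 + 3.71*p^2 + 8.42*p - 2.88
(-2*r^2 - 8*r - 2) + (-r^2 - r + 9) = -3*r^2 - 9*r + 7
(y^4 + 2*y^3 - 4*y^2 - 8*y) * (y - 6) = y^5 - 4*y^4 - 16*y^3 + 16*y^2 + 48*y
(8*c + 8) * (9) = 72*c + 72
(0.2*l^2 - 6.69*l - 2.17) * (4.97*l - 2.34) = 0.994*l^3 - 33.7173*l^2 + 4.8697*l + 5.0778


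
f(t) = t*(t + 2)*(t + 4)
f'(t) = t*(t + 2) + t*(t + 4) + (t + 2)*(t + 4)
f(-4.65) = -8.01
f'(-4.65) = 17.07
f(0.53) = 6.07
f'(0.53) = 15.20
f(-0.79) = -3.07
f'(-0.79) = 0.39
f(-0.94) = -3.05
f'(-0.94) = -0.63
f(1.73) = 36.98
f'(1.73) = 37.74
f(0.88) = 12.37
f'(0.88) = 20.88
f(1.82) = 40.46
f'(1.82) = 39.78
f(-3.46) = 2.73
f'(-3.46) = 2.39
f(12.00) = 2688.00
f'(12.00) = 584.00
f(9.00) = 1287.00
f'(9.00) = 359.00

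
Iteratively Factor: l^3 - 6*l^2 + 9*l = (l)*(l^2 - 6*l + 9) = l*(l - 3)*(l - 3)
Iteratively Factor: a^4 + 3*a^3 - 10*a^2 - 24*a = (a - 3)*(a^3 + 6*a^2 + 8*a) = (a - 3)*(a + 4)*(a^2 + 2*a) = a*(a - 3)*(a + 4)*(a + 2)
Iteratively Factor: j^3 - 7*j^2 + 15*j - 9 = (j - 1)*(j^2 - 6*j + 9) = (j - 3)*(j - 1)*(j - 3)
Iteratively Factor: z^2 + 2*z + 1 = (z + 1)*(z + 1)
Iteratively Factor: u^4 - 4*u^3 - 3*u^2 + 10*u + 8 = (u - 2)*(u^3 - 2*u^2 - 7*u - 4) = (u - 2)*(u + 1)*(u^2 - 3*u - 4) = (u - 2)*(u + 1)^2*(u - 4)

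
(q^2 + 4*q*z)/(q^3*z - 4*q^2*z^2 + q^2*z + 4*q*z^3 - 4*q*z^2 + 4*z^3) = q*(q + 4*z)/(z*(q^3 - 4*q^2*z + q^2 + 4*q*z^2 - 4*q*z + 4*z^2))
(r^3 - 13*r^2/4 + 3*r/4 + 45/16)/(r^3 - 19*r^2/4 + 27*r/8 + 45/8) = (r - 3/2)/(r - 3)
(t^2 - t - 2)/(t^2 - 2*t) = (t + 1)/t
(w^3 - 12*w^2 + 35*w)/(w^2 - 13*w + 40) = w*(w - 7)/(w - 8)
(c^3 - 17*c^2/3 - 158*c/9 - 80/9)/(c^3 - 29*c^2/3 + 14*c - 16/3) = (9*c^2 + 21*c + 10)/(3*(3*c^2 - 5*c + 2))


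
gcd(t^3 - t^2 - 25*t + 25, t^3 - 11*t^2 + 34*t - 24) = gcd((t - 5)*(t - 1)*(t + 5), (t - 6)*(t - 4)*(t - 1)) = t - 1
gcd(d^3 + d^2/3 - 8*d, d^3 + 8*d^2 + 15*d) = d^2 + 3*d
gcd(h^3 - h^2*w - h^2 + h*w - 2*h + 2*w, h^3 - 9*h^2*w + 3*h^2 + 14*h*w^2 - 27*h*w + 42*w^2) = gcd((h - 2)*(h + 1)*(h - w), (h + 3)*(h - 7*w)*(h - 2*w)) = 1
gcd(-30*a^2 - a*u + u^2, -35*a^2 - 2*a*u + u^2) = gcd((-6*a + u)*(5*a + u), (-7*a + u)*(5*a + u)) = 5*a + u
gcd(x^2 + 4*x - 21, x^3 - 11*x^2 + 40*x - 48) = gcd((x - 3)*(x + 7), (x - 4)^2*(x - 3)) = x - 3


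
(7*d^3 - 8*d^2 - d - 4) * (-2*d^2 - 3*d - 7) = -14*d^5 - 5*d^4 - 23*d^3 + 67*d^2 + 19*d + 28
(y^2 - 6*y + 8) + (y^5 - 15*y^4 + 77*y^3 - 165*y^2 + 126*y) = y^5 - 15*y^4 + 77*y^3 - 164*y^2 + 120*y + 8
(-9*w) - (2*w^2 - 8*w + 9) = -2*w^2 - w - 9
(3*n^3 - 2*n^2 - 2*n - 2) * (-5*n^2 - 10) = -15*n^5 + 10*n^4 - 20*n^3 + 30*n^2 + 20*n + 20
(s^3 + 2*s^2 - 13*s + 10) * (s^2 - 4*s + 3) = s^5 - 2*s^4 - 18*s^3 + 68*s^2 - 79*s + 30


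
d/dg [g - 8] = 1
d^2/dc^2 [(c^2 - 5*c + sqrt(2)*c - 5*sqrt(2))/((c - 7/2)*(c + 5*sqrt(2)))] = 8*(-8*sqrt(2)*c^3 - 3*c^3 + 75*sqrt(2)*c^2 - 420*sqrt(2)*c - 90*c - 420 + 340*sqrt(2))/(8*c^6 - 84*c^5 + 120*sqrt(2)*c^5 - 1260*sqrt(2)*c^4 + 1494*c^4 - 12943*c^3 + 6410*sqrt(2)*c^3 - 26145*sqrt(2)*c^2 + 44100*c^2 - 51450*c + 73500*sqrt(2)*c - 85750*sqrt(2))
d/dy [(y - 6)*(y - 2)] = 2*y - 8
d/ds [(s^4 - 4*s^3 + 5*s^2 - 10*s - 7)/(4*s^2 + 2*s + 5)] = 2*(4*s^5 - 5*s^4 + 2*s^3 - 5*s^2 + 53*s - 18)/(16*s^4 + 16*s^3 + 44*s^2 + 20*s + 25)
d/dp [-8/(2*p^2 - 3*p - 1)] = 8*(4*p - 3)/(-2*p^2 + 3*p + 1)^2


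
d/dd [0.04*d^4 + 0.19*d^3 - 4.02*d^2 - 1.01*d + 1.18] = 0.16*d^3 + 0.57*d^2 - 8.04*d - 1.01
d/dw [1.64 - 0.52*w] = -0.520000000000000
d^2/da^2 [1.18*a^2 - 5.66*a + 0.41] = 2.36000000000000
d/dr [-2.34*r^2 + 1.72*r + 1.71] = 1.72 - 4.68*r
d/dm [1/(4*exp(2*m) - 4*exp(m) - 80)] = (1 - 2*exp(m))*exp(m)/(4*(-exp(2*m) + exp(m) + 20)^2)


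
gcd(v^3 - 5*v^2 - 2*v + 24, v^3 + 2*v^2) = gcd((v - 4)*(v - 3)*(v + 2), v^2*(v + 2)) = v + 2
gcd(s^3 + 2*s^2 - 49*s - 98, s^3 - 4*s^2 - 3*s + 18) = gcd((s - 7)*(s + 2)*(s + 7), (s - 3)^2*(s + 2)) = s + 2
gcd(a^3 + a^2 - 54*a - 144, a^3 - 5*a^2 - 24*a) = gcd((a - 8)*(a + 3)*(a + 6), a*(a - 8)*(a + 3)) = a^2 - 5*a - 24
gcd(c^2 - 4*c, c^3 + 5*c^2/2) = c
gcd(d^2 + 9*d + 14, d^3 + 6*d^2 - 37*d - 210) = d + 7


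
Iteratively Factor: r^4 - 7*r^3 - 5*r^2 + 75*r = (r)*(r^3 - 7*r^2 - 5*r + 75) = r*(r - 5)*(r^2 - 2*r - 15) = r*(r - 5)^2*(r + 3)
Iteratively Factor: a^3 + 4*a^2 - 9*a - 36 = (a + 3)*(a^2 + a - 12) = (a + 3)*(a + 4)*(a - 3)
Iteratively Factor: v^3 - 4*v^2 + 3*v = (v)*(v^2 - 4*v + 3) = v*(v - 1)*(v - 3)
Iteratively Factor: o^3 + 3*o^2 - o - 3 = (o + 3)*(o^2 - 1) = (o - 1)*(o + 3)*(o + 1)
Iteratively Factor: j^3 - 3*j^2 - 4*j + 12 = (j - 3)*(j^2 - 4) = (j - 3)*(j + 2)*(j - 2)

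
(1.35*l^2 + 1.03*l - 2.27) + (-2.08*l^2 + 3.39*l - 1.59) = -0.73*l^2 + 4.42*l - 3.86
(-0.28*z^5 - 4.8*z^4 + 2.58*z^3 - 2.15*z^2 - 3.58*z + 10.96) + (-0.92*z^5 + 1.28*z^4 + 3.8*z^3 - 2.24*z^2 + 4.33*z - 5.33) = -1.2*z^5 - 3.52*z^4 + 6.38*z^3 - 4.39*z^2 + 0.75*z + 5.63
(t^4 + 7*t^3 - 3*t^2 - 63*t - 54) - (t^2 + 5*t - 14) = t^4 + 7*t^3 - 4*t^2 - 68*t - 40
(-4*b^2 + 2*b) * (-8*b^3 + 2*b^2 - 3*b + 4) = 32*b^5 - 24*b^4 + 16*b^3 - 22*b^2 + 8*b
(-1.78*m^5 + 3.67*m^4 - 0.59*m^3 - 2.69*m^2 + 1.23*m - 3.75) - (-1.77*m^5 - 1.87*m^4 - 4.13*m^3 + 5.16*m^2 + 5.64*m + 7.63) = -0.01*m^5 + 5.54*m^4 + 3.54*m^3 - 7.85*m^2 - 4.41*m - 11.38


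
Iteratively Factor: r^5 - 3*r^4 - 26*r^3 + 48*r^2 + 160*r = (r - 4)*(r^4 + r^3 - 22*r^2 - 40*r) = (r - 4)*(r + 4)*(r^3 - 3*r^2 - 10*r) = (r - 5)*(r - 4)*(r + 4)*(r^2 + 2*r) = (r - 5)*(r - 4)*(r + 2)*(r + 4)*(r)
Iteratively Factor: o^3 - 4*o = (o - 2)*(o^2 + 2*o) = (o - 2)*(o + 2)*(o)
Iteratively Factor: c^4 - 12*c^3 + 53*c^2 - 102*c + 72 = (c - 3)*(c^3 - 9*c^2 + 26*c - 24) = (c - 4)*(c - 3)*(c^2 - 5*c + 6) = (c - 4)*(c - 3)*(c - 2)*(c - 3)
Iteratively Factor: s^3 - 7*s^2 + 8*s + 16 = (s - 4)*(s^2 - 3*s - 4) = (s - 4)^2*(s + 1)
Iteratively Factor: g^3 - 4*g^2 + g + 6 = (g - 3)*(g^2 - g - 2) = (g - 3)*(g + 1)*(g - 2)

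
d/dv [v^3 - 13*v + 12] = 3*v^2 - 13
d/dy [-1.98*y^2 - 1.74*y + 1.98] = -3.96*y - 1.74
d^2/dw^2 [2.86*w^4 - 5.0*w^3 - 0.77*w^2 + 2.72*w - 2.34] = 34.32*w^2 - 30.0*w - 1.54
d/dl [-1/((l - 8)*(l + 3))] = (2*l - 5)/((l - 8)^2*(l + 3)^2)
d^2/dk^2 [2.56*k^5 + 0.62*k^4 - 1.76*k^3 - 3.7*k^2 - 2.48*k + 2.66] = 51.2*k^3 + 7.44*k^2 - 10.56*k - 7.4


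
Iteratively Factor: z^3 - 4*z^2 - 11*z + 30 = (z - 5)*(z^2 + z - 6) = (z - 5)*(z + 3)*(z - 2)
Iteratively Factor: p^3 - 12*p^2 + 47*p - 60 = (p - 5)*(p^2 - 7*p + 12) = (p - 5)*(p - 3)*(p - 4)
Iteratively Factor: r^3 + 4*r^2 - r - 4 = (r - 1)*(r^2 + 5*r + 4) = (r - 1)*(r + 4)*(r + 1)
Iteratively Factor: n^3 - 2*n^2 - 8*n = (n)*(n^2 - 2*n - 8) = n*(n - 4)*(n + 2)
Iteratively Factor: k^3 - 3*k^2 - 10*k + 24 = (k + 3)*(k^2 - 6*k + 8) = (k - 2)*(k + 3)*(k - 4)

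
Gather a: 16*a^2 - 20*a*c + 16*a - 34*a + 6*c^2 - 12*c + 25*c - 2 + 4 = 16*a^2 + a*(-20*c - 18) + 6*c^2 + 13*c + 2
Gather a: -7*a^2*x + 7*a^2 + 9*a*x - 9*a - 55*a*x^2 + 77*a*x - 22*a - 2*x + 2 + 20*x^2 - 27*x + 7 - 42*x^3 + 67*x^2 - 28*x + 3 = a^2*(7 - 7*x) + a*(-55*x^2 + 86*x - 31) - 42*x^3 + 87*x^2 - 57*x + 12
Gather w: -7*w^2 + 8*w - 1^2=-7*w^2 + 8*w - 1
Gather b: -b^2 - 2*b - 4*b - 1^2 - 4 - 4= -b^2 - 6*b - 9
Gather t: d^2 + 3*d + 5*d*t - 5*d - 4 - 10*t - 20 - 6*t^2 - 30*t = d^2 - 2*d - 6*t^2 + t*(5*d - 40) - 24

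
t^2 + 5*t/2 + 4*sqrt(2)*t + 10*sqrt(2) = (t + 5/2)*(t + 4*sqrt(2))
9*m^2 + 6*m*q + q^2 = (3*m + q)^2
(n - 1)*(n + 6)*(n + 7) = n^3 + 12*n^2 + 29*n - 42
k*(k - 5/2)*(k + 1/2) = k^3 - 2*k^2 - 5*k/4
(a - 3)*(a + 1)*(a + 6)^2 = a^4 + 10*a^3 + 9*a^2 - 108*a - 108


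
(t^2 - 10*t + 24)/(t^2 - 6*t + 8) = (t - 6)/(t - 2)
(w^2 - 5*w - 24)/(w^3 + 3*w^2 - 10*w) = (w^2 - 5*w - 24)/(w*(w^2 + 3*w - 10))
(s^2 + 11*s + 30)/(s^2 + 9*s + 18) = (s + 5)/(s + 3)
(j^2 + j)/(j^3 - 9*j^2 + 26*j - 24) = j*(j + 1)/(j^3 - 9*j^2 + 26*j - 24)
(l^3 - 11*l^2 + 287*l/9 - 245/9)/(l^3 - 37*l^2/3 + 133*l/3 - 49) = (l - 5/3)/(l - 3)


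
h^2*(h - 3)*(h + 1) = h^4 - 2*h^3 - 3*h^2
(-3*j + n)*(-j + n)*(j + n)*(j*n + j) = 3*j^4*n + 3*j^4 - j^3*n^2 - j^3*n - 3*j^2*n^3 - 3*j^2*n^2 + j*n^4 + j*n^3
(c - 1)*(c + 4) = c^2 + 3*c - 4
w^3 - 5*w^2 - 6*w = w*(w - 6)*(w + 1)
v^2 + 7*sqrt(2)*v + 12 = (v + sqrt(2))*(v + 6*sqrt(2))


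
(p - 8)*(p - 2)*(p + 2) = p^3 - 8*p^2 - 4*p + 32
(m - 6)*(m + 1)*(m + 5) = m^3 - 31*m - 30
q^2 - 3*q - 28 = (q - 7)*(q + 4)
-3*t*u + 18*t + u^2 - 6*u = (-3*t + u)*(u - 6)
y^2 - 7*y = y*(y - 7)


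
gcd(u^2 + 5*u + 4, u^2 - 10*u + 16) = 1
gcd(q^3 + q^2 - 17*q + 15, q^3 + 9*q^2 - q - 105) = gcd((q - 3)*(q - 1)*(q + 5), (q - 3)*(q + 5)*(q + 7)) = q^2 + 2*q - 15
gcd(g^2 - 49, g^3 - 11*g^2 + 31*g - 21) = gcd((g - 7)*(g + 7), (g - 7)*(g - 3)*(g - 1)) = g - 7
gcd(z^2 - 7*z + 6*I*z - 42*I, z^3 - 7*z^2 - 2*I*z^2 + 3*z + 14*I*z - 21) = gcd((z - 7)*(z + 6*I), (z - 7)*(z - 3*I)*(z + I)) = z - 7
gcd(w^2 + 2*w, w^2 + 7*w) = w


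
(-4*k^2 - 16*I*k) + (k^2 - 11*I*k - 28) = -3*k^2 - 27*I*k - 28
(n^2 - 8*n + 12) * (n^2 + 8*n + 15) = n^4 - 37*n^2 - 24*n + 180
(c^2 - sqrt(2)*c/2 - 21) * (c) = c^3 - sqrt(2)*c^2/2 - 21*c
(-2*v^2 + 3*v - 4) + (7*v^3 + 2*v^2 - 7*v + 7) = 7*v^3 - 4*v + 3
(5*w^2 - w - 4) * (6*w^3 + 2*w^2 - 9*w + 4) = 30*w^5 + 4*w^4 - 71*w^3 + 21*w^2 + 32*w - 16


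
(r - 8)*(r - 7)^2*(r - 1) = r^4 - 23*r^3 + 183*r^2 - 553*r + 392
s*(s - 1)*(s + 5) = s^3 + 4*s^2 - 5*s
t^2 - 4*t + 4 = (t - 2)^2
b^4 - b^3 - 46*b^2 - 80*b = b*(b - 8)*(b + 2)*(b + 5)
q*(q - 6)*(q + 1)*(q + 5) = q^4 - 31*q^2 - 30*q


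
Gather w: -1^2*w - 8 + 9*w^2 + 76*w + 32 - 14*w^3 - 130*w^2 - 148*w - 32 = -14*w^3 - 121*w^2 - 73*w - 8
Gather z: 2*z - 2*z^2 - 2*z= -2*z^2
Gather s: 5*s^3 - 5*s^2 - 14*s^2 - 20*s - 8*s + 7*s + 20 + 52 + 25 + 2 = 5*s^3 - 19*s^2 - 21*s + 99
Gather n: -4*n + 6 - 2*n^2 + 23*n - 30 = -2*n^2 + 19*n - 24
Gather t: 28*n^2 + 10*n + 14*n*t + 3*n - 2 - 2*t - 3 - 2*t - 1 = 28*n^2 + 13*n + t*(14*n - 4) - 6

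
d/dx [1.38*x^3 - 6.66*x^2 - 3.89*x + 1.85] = 4.14*x^2 - 13.32*x - 3.89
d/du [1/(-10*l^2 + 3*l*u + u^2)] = (-3*l - 2*u)/(-10*l^2 + 3*l*u + u^2)^2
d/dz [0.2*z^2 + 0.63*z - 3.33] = 0.4*z + 0.63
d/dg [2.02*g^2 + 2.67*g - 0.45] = 4.04*g + 2.67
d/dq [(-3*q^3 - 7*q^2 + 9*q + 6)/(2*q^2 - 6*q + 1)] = (-6*q^4 + 36*q^3 + 15*q^2 - 38*q + 45)/(4*q^4 - 24*q^3 + 40*q^2 - 12*q + 1)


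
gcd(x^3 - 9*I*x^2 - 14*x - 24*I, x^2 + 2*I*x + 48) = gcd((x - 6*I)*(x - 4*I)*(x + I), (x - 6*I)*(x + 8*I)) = x - 6*I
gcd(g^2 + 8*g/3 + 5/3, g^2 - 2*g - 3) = g + 1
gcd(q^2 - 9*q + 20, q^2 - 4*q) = q - 4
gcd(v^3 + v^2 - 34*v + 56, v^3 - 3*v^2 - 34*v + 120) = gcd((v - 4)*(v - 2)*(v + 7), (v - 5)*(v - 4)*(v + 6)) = v - 4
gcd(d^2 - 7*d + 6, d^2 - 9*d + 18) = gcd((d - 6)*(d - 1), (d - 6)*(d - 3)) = d - 6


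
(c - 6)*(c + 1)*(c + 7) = c^3 + 2*c^2 - 41*c - 42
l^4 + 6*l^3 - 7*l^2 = l^2*(l - 1)*(l + 7)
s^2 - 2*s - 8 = (s - 4)*(s + 2)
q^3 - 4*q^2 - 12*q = q*(q - 6)*(q + 2)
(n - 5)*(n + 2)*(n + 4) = n^3 + n^2 - 22*n - 40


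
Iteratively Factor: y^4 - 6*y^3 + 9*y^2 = (y - 3)*(y^3 - 3*y^2) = (y - 3)^2*(y^2) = y*(y - 3)^2*(y)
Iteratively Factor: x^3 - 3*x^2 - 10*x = (x - 5)*(x^2 + 2*x) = (x - 5)*(x + 2)*(x)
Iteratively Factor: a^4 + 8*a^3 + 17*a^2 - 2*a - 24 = (a + 2)*(a^3 + 6*a^2 + 5*a - 12) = (a + 2)*(a + 3)*(a^2 + 3*a - 4) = (a + 2)*(a + 3)*(a + 4)*(a - 1)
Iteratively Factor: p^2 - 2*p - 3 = (p + 1)*(p - 3)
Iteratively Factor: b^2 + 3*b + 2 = (b + 2)*(b + 1)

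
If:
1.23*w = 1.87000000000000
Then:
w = 1.52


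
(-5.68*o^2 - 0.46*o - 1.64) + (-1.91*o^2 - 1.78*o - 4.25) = -7.59*o^2 - 2.24*o - 5.89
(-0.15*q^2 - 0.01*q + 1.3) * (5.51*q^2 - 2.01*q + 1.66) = -0.8265*q^4 + 0.2464*q^3 + 6.9341*q^2 - 2.6296*q + 2.158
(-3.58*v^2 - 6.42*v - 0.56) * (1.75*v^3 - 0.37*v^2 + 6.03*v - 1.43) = -6.265*v^5 - 9.9104*v^4 - 20.192*v^3 - 33.386*v^2 + 5.8038*v + 0.8008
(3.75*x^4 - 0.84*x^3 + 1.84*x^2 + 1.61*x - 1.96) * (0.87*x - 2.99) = 3.2625*x^5 - 11.9433*x^4 + 4.1124*x^3 - 4.1009*x^2 - 6.5191*x + 5.8604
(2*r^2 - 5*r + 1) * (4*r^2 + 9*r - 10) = 8*r^4 - 2*r^3 - 61*r^2 + 59*r - 10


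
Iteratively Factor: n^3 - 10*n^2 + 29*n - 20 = (n - 1)*(n^2 - 9*n + 20) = (n - 5)*(n - 1)*(n - 4)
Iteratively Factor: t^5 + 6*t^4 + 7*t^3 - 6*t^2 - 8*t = (t - 1)*(t^4 + 7*t^3 + 14*t^2 + 8*t) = (t - 1)*(t + 2)*(t^3 + 5*t^2 + 4*t) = (t - 1)*(t + 2)*(t + 4)*(t^2 + t) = (t - 1)*(t + 1)*(t + 2)*(t + 4)*(t)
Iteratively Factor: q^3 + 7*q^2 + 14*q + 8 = (q + 4)*(q^2 + 3*q + 2) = (q + 1)*(q + 4)*(q + 2)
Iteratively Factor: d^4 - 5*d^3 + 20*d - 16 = (d - 4)*(d^3 - d^2 - 4*d + 4) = (d - 4)*(d + 2)*(d^2 - 3*d + 2) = (d - 4)*(d - 1)*(d + 2)*(d - 2)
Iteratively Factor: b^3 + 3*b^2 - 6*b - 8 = (b - 2)*(b^2 + 5*b + 4) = (b - 2)*(b + 4)*(b + 1)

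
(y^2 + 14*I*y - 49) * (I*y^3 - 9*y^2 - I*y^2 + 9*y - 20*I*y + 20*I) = I*y^5 - 23*y^4 - I*y^4 + 23*y^3 - 195*I*y^3 + 721*y^2 + 195*I*y^2 - 721*y + 980*I*y - 980*I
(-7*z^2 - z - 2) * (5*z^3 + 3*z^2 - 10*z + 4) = -35*z^5 - 26*z^4 + 57*z^3 - 24*z^2 + 16*z - 8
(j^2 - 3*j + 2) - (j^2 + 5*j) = 2 - 8*j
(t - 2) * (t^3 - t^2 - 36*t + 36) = t^4 - 3*t^3 - 34*t^2 + 108*t - 72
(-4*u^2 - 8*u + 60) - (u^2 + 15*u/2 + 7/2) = -5*u^2 - 31*u/2 + 113/2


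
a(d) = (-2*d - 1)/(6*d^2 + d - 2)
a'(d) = (-12*d - 1)*(-2*d - 1)/(6*d^2 + d - 2)^2 - 2/(6*d^2 + d - 2)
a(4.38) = -0.08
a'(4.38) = 0.02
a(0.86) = -0.82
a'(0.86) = 2.23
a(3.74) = -0.10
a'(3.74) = 0.03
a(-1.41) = 0.21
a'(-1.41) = 0.16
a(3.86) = -0.10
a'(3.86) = 0.03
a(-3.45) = 0.09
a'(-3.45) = 0.02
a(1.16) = -0.46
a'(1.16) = 0.67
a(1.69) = -0.26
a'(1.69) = 0.21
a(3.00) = -0.13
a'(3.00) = 0.05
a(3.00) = -0.13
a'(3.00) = 0.05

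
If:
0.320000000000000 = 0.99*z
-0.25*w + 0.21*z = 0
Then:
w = 0.27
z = 0.32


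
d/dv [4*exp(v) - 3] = 4*exp(v)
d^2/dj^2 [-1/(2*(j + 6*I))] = -1/(j + 6*I)^3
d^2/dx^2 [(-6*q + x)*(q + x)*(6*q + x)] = 2*q + 6*x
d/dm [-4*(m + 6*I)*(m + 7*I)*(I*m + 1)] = -12*I*m^2 + 96*m + 116*I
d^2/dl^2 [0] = 0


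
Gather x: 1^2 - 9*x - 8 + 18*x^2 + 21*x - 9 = 18*x^2 + 12*x - 16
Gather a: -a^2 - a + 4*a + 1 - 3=-a^2 + 3*a - 2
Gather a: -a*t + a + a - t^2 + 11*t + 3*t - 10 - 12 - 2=a*(2 - t) - t^2 + 14*t - 24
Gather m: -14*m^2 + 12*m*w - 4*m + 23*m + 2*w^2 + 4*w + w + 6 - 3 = -14*m^2 + m*(12*w + 19) + 2*w^2 + 5*w + 3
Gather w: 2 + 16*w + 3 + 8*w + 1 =24*w + 6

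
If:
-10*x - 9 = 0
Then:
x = -9/10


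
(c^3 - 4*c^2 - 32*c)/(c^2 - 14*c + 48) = c*(c + 4)/(c - 6)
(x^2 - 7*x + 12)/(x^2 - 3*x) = (x - 4)/x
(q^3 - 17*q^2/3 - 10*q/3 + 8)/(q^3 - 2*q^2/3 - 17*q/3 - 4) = (q^2 - 7*q + 6)/(q^2 - 2*q - 3)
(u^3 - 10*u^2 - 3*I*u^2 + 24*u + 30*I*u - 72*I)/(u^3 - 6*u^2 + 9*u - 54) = (u - 4)/(u + 3*I)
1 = 1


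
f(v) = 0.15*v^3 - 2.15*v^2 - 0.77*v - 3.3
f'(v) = 0.45*v^2 - 4.3*v - 0.77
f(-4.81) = -66.03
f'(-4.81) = 30.32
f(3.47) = -25.59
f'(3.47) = -10.27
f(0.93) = -5.75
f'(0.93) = -4.38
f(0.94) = -5.80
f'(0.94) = -4.41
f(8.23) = -71.65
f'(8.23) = -5.68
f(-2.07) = -12.25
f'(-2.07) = 10.06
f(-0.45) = -3.40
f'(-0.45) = 1.26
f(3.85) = -29.57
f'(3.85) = -10.65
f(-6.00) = -108.48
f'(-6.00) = 41.23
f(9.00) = -75.03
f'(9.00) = -3.02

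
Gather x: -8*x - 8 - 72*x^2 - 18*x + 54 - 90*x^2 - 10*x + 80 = -162*x^2 - 36*x + 126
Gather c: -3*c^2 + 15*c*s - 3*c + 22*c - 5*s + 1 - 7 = -3*c^2 + c*(15*s + 19) - 5*s - 6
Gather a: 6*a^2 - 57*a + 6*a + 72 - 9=6*a^2 - 51*a + 63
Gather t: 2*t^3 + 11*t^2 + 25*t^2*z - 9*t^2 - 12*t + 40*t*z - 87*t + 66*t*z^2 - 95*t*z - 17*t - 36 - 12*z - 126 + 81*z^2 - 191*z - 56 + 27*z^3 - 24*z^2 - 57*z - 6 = 2*t^3 + t^2*(25*z + 2) + t*(66*z^2 - 55*z - 116) + 27*z^3 + 57*z^2 - 260*z - 224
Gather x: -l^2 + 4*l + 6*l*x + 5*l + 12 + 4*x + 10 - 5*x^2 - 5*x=-l^2 + 9*l - 5*x^2 + x*(6*l - 1) + 22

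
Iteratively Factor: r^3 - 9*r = (r)*(r^2 - 9) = r*(r - 3)*(r + 3)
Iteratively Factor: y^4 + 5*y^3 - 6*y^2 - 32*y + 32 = (y + 4)*(y^3 + y^2 - 10*y + 8) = (y + 4)^2*(y^2 - 3*y + 2) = (y - 1)*(y + 4)^2*(y - 2)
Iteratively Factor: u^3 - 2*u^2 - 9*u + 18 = (u - 2)*(u^2 - 9) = (u - 3)*(u - 2)*(u + 3)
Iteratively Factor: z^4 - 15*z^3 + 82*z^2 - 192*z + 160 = (z - 2)*(z^3 - 13*z^2 + 56*z - 80) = (z - 4)*(z - 2)*(z^2 - 9*z + 20) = (z - 5)*(z - 4)*(z - 2)*(z - 4)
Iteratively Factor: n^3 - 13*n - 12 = (n + 1)*(n^2 - n - 12) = (n - 4)*(n + 1)*(n + 3)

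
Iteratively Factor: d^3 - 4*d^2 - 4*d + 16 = (d - 2)*(d^2 - 2*d - 8) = (d - 4)*(d - 2)*(d + 2)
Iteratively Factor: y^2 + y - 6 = (y - 2)*(y + 3)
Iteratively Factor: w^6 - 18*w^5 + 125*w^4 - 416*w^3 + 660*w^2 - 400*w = (w - 5)*(w^5 - 13*w^4 + 60*w^3 - 116*w^2 + 80*w) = (w - 5)*(w - 2)*(w^4 - 11*w^3 + 38*w^2 - 40*w) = (w - 5)^2*(w - 2)*(w^3 - 6*w^2 + 8*w) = (w - 5)^2*(w - 2)^2*(w^2 - 4*w) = (w - 5)^2*(w - 4)*(w - 2)^2*(w)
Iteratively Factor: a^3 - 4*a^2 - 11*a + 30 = (a + 3)*(a^2 - 7*a + 10) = (a - 2)*(a + 3)*(a - 5)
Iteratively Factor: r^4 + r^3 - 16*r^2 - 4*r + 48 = (r + 2)*(r^3 - r^2 - 14*r + 24) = (r + 2)*(r + 4)*(r^2 - 5*r + 6) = (r - 3)*(r + 2)*(r + 4)*(r - 2)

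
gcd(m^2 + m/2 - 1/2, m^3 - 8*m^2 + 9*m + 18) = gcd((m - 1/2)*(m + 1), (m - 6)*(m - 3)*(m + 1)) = m + 1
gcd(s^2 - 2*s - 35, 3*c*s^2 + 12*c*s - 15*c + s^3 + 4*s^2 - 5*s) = s + 5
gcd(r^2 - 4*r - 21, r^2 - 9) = r + 3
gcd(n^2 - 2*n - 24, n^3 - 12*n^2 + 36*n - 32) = 1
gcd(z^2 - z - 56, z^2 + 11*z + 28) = z + 7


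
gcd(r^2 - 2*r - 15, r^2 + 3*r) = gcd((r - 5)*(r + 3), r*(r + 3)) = r + 3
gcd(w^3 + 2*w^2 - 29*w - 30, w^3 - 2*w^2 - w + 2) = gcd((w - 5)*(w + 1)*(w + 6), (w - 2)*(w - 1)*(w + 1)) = w + 1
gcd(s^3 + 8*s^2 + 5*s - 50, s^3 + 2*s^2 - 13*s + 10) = s^2 + 3*s - 10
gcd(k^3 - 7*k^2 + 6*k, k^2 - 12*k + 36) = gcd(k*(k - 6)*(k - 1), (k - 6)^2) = k - 6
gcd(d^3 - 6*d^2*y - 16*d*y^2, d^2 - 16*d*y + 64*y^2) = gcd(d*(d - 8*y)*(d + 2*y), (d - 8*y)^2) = -d + 8*y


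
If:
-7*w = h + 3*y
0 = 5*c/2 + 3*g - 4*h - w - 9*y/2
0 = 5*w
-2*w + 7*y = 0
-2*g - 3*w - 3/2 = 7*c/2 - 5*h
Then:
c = -9/11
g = 15/22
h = 0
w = 0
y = 0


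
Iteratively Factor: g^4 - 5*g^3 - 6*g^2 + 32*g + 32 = (g + 1)*(g^3 - 6*g^2 + 32) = (g - 4)*(g + 1)*(g^2 - 2*g - 8) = (g - 4)^2*(g + 1)*(g + 2)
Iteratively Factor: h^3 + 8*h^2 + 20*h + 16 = (h + 2)*(h^2 + 6*h + 8) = (h + 2)*(h + 4)*(h + 2)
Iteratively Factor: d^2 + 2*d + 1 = (d + 1)*(d + 1)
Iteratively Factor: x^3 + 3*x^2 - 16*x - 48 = (x + 3)*(x^2 - 16) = (x + 3)*(x + 4)*(x - 4)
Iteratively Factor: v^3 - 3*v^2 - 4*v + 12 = (v - 2)*(v^2 - v - 6) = (v - 2)*(v + 2)*(v - 3)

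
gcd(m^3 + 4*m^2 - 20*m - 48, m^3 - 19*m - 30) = m + 2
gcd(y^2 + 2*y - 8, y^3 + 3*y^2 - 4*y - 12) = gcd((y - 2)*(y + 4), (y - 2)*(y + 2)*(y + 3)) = y - 2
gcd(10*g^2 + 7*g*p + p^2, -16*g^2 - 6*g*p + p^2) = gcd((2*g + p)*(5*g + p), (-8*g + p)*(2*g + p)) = 2*g + p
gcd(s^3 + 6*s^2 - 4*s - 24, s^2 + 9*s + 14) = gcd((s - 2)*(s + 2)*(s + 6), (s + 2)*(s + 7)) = s + 2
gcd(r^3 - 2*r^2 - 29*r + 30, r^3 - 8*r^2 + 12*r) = r - 6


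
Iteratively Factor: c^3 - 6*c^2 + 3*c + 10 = (c + 1)*(c^2 - 7*c + 10) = (c - 5)*(c + 1)*(c - 2)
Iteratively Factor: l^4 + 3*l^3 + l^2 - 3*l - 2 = (l + 2)*(l^3 + l^2 - l - 1) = (l + 1)*(l + 2)*(l^2 - 1) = (l + 1)^2*(l + 2)*(l - 1)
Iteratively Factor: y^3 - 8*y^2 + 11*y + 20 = (y + 1)*(y^2 - 9*y + 20) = (y - 5)*(y + 1)*(y - 4)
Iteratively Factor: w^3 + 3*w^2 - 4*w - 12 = (w - 2)*(w^2 + 5*w + 6) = (w - 2)*(w + 3)*(w + 2)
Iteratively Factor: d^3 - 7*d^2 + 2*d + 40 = (d + 2)*(d^2 - 9*d + 20) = (d - 5)*(d + 2)*(d - 4)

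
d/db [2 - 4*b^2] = -8*b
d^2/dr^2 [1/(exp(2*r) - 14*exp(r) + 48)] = 2*((7 - 2*exp(r))*(exp(2*r) - 14*exp(r) + 48) + 4*(exp(r) - 7)^2*exp(r))*exp(r)/(exp(2*r) - 14*exp(r) + 48)^3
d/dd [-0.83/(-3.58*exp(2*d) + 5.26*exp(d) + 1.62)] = (4.3658 - 5.9428*exp(d))*exp(d)/(-3.58*exp(2*d) + 5.26*exp(d) + 1.62)^2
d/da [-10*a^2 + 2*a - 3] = 2 - 20*a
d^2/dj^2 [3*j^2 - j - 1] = 6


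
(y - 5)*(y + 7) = y^2 + 2*y - 35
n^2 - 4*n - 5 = (n - 5)*(n + 1)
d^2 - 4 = (d - 2)*(d + 2)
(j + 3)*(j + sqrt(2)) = j^2 + sqrt(2)*j + 3*j + 3*sqrt(2)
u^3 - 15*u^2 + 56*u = u*(u - 8)*(u - 7)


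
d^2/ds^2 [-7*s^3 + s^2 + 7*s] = 2 - 42*s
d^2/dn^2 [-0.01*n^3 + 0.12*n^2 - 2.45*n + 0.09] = 0.24 - 0.06*n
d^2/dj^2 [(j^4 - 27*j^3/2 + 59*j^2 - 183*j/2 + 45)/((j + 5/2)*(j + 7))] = 2*(8*j^6 + 228*j^5 + 2586*j^4 - 2433*j^3 - 62865*j^2 - 50535*j + 292435)/(8*j^6 + 228*j^5 + 2586*j^4 + 14839*j^3 + 45255*j^2 + 69825*j + 42875)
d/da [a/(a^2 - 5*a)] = -1/(a - 5)^2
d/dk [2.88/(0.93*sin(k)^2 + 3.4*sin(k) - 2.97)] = -(5.3568*sin(k) + 9.792)*cos(k)/(0.93*sin(k)^2 + 3.4*sin(k) - 2.97)^2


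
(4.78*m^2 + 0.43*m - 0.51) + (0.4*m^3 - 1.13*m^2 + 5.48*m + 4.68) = 0.4*m^3 + 3.65*m^2 + 5.91*m + 4.17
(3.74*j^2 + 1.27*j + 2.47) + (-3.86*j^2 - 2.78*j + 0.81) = -0.12*j^2 - 1.51*j + 3.28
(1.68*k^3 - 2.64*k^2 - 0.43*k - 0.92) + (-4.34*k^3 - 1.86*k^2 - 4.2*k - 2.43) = -2.66*k^3 - 4.5*k^2 - 4.63*k - 3.35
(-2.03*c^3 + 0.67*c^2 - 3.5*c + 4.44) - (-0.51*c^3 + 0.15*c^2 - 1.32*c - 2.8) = -1.52*c^3 + 0.52*c^2 - 2.18*c + 7.24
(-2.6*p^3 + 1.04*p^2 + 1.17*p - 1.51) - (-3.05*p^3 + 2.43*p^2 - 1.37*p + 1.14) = 0.45*p^3 - 1.39*p^2 + 2.54*p - 2.65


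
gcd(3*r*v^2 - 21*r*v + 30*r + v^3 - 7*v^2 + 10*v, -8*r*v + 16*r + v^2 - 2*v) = v - 2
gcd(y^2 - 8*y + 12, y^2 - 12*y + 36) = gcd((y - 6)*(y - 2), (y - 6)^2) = y - 6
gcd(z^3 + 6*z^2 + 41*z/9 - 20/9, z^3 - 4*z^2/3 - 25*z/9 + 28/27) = z^2 + z - 4/9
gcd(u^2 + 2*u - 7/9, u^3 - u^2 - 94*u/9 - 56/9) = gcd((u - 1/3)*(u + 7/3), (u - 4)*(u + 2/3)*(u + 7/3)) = u + 7/3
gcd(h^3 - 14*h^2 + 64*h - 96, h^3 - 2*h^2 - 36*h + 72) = h - 6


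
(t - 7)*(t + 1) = t^2 - 6*t - 7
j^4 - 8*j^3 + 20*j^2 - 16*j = j*(j - 4)*(j - 2)^2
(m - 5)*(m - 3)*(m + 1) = m^3 - 7*m^2 + 7*m + 15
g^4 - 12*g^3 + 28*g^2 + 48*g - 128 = (g - 8)*(g - 4)*(g - 2)*(g + 2)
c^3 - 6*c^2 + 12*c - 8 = (c - 2)^3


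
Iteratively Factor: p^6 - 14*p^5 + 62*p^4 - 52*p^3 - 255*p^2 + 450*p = (p - 5)*(p^5 - 9*p^4 + 17*p^3 + 33*p^2 - 90*p) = (p - 5)*(p - 3)*(p^4 - 6*p^3 - p^2 + 30*p) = (p - 5)^2*(p - 3)*(p^3 - p^2 - 6*p) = (p - 5)^2*(p - 3)*(p + 2)*(p^2 - 3*p) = (p - 5)^2*(p - 3)^2*(p + 2)*(p)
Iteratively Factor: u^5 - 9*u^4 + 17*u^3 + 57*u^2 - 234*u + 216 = (u - 3)*(u^4 - 6*u^3 - u^2 + 54*u - 72) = (u - 3)*(u - 2)*(u^3 - 4*u^2 - 9*u + 36) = (u - 3)^2*(u - 2)*(u^2 - u - 12) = (u - 4)*(u - 3)^2*(u - 2)*(u + 3)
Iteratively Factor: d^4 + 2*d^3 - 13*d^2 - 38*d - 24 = (d + 2)*(d^3 - 13*d - 12) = (d + 1)*(d + 2)*(d^2 - d - 12) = (d + 1)*(d + 2)*(d + 3)*(d - 4)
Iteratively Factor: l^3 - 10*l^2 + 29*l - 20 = (l - 1)*(l^2 - 9*l + 20) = (l - 5)*(l - 1)*(l - 4)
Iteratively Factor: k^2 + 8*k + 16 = (k + 4)*(k + 4)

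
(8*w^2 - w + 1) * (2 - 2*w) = -16*w^3 + 18*w^2 - 4*w + 2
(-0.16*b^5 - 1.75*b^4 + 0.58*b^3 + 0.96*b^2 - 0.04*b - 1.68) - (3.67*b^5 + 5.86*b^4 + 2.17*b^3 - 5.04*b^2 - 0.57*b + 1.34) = -3.83*b^5 - 7.61*b^4 - 1.59*b^3 + 6.0*b^2 + 0.53*b - 3.02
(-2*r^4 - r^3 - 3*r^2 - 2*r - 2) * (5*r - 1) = -10*r^5 - 3*r^4 - 14*r^3 - 7*r^2 - 8*r + 2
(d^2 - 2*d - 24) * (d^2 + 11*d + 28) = d^4 + 9*d^3 - 18*d^2 - 320*d - 672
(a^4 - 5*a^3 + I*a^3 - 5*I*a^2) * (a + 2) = a^5 - 3*a^4 + I*a^4 - 10*a^3 - 3*I*a^3 - 10*I*a^2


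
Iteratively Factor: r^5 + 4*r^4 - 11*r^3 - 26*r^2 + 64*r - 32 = (r + 4)*(r^4 - 11*r^2 + 18*r - 8) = (r - 1)*(r + 4)*(r^3 + r^2 - 10*r + 8) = (r - 1)^2*(r + 4)*(r^2 + 2*r - 8) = (r - 1)^2*(r + 4)^2*(r - 2)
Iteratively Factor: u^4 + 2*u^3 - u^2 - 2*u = (u - 1)*(u^3 + 3*u^2 + 2*u) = u*(u - 1)*(u^2 + 3*u + 2) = u*(u - 1)*(u + 1)*(u + 2)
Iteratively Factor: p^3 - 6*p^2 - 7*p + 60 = (p + 3)*(p^2 - 9*p + 20) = (p - 5)*(p + 3)*(p - 4)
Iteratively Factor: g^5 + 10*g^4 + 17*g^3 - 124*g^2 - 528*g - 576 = (g + 3)*(g^4 + 7*g^3 - 4*g^2 - 112*g - 192) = (g + 3)^2*(g^3 + 4*g^2 - 16*g - 64) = (g + 3)^2*(g + 4)*(g^2 - 16) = (g - 4)*(g + 3)^2*(g + 4)*(g + 4)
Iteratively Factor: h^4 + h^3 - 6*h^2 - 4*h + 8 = (h - 2)*(h^3 + 3*h^2 - 4) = (h - 2)*(h - 1)*(h^2 + 4*h + 4) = (h - 2)*(h - 1)*(h + 2)*(h + 2)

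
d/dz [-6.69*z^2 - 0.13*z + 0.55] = -13.38*z - 0.13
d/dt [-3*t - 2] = -3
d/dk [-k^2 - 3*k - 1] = -2*k - 3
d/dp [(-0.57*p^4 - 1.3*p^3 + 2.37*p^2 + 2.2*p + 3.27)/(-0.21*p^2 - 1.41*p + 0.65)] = (0.2394*p^5 + 2.6841*p^4 + 2.184*p^3 - 5.4147*p^2 + 4.4544*p + 6.0407)/(0.0441*p^4 + 0.5922*p^3 + 1.7151*p^2 - 1.833*p + 0.4225)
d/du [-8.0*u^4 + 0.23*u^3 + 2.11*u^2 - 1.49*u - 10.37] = -32.0*u^3 + 0.69*u^2 + 4.22*u - 1.49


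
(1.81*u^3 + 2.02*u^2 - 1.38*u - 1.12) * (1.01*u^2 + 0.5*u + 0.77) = 1.8281*u^5 + 2.9452*u^4 + 1.0099*u^3 - 0.2658*u^2 - 1.6226*u - 0.8624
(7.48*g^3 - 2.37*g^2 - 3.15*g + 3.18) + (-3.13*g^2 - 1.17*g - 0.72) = 7.48*g^3 - 5.5*g^2 - 4.32*g + 2.46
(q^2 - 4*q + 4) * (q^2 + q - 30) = q^4 - 3*q^3 - 30*q^2 + 124*q - 120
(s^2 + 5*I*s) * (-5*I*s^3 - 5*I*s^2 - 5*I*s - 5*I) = -5*I*s^5 + 25*s^4 - 5*I*s^4 + 25*s^3 - 5*I*s^3 + 25*s^2 - 5*I*s^2 + 25*s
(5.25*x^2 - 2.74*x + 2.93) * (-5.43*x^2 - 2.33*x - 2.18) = -28.5075*x^4 + 2.6457*x^3 - 20.9707*x^2 - 0.853699999999999*x - 6.3874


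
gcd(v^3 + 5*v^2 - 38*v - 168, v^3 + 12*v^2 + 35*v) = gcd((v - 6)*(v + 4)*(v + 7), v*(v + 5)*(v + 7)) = v + 7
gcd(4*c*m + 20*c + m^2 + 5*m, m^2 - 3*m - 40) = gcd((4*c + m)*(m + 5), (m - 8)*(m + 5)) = m + 5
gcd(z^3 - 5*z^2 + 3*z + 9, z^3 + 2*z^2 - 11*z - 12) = z^2 - 2*z - 3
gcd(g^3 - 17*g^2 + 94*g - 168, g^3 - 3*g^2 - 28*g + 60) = g - 6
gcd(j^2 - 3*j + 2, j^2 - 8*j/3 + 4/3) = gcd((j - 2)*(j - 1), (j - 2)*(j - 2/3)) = j - 2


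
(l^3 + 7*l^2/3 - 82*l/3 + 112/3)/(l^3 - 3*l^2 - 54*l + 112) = (l - 8/3)/(l - 8)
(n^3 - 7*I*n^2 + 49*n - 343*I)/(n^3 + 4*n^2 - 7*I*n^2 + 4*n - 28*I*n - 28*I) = (n^2 + 49)/(n^2 + 4*n + 4)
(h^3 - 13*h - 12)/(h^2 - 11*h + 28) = (h^2 + 4*h + 3)/(h - 7)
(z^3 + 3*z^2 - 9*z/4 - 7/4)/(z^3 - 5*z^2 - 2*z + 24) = (4*z^3 + 12*z^2 - 9*z - 7)/(4*(z^3 - 5*z^2 - 2*z + 24))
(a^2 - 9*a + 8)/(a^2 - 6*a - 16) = (a - 1)/(a + 2)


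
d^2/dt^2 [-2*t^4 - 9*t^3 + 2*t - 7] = 6*t*(-4*t - 9)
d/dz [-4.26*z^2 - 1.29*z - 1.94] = -8.52*z - 1.29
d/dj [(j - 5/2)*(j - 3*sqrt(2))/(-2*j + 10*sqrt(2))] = (-j^2 + 10*sqrt(2)*j - 30 - 5*sqrt(2))/(2*(j^2 - 10*sqrt(2)*j + 50))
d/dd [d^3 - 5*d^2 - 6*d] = 3*d^2 - 10*d - 6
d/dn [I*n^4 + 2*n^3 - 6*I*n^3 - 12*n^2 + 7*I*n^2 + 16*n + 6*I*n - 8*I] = 4*I*n^3 + n^2*(6 - 18*I) + n*(-24 + 14*I) + 16 + 6*I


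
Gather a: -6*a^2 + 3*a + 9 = -6*a^2 + 3*a + 9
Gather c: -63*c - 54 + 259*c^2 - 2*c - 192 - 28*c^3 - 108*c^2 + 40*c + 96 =-28*c^3 + 151*c^2 - 25*c - 150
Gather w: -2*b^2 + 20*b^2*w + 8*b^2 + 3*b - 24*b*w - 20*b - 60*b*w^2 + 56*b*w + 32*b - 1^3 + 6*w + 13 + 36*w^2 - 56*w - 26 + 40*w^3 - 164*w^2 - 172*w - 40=6*b^2 + 15*b + 40*w^3 + w^2*(-60*b - 128) + w*(20*b^2 + 32*b - 222) - 54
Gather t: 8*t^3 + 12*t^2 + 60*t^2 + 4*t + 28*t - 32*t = 8*t^3 + 72*t^2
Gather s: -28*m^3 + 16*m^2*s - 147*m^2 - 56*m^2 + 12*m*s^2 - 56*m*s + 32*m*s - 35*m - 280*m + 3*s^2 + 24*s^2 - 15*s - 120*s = -28*m^3 - 203*m^2 - 315*m + s^2*(12*m + 27) + s*(16*m^2 - 24*m - 135)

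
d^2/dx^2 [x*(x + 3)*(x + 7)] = 6*x + 20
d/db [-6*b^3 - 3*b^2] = 6*b*(-3*b - 1)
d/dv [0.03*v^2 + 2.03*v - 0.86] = 0.06*v + 2.03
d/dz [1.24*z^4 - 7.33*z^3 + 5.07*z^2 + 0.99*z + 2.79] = 4.96*z^3 - 21.99*z^2 + 10.14*z + 0.99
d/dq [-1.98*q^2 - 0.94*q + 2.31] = -3.96*q - 0.94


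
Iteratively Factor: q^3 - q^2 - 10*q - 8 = (q + 1)*(q^2 - 2*q - 8) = (q - 4)*(q + 1)*(q + 2)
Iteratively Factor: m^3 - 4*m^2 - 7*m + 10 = (m - 5)*(m^2 + m - 2) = (m - 5)*(m + 2)*(m - 1)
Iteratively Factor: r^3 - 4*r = (r - 2)*(r^2 + 2*r) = (r - 2)*(r + 2)*(r)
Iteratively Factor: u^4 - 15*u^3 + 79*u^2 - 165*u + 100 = (u - 4)*(u^3 - 11*u^2 + 35*u - 25) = (u - 5)*(u - 4)*(u^2 - 6*u + 5) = (u - 5)*(u - 4)*(u - 1)*(u - 5)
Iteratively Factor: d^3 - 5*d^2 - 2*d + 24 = (d + 2)*(d^2 - 7*d + 12) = (d - 4)*(d + 2)*(d - 3)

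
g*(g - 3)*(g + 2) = g^3 - g^2 - 6*g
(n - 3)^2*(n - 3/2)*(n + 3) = n^4 - 9*n^3/2 - 9*n^2/2 + 81*n/2 - 81/2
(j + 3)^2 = j^2 + 6*j + 9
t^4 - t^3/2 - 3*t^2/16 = t^2*(t - 3/4)*(t + 1/4)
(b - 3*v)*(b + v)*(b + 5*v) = b^3 + 3*b^2*v - 13*b*v^2 - 15*v^3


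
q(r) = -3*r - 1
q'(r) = -3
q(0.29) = -1.87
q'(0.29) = -3.00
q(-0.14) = -0.58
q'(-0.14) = -3.00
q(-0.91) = 1.73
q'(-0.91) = -3.00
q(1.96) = -6.88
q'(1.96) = -3.00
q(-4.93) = 13.79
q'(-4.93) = -3.00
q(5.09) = -16.27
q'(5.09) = -3.00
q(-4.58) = 12.74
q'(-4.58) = -3.00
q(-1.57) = 3.71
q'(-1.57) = -3.00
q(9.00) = -28.00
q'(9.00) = -3.00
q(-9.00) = 26.00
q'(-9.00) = -3.00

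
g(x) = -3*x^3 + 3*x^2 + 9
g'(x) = -9*x^2 + 6*x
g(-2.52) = 76.06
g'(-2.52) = -72.27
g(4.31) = -175.46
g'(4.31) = -141.32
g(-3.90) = 232.59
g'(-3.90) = -160.29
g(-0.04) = 9.00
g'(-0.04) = -0.25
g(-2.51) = 75.34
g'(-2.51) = -71.76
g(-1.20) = 18.50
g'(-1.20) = -20.16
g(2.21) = -8.73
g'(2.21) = -30.70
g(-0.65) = 11.09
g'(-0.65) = -7.70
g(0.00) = 9.00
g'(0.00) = 0.00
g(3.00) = -45.00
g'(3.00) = -63.00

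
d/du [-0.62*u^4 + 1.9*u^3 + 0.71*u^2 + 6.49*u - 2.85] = -2.48*u^3 + 5.7*u^2 + 1.42*u + 6.49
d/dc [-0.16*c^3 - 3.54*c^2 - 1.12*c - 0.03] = -0.48*c^2 - 7.08*c - 1.12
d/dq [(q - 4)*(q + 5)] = 2*q + 1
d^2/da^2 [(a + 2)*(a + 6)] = 2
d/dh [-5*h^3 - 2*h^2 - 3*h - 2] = -15*h^2 - 4*h - 3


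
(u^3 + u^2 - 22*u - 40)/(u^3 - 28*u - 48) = (u - 5)/(u - 6)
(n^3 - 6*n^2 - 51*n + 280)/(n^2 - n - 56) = n - 5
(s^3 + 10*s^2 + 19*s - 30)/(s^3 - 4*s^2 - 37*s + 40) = (s + 6)/(s - 8)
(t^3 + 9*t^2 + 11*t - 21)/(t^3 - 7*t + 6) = (t + 7)/(t - 2)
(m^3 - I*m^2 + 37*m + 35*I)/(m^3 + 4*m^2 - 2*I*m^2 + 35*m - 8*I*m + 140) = (m + I)/(m + 4)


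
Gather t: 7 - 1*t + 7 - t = 14 - 2*t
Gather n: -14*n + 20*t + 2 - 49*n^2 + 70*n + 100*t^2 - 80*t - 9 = -49*n^2 + 56*n + 100*t^2 - 60*t - 7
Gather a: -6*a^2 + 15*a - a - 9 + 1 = -6*a^2 + 14*a - 8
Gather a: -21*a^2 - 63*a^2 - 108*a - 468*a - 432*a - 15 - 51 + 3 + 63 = -84*a^2 - 1008*a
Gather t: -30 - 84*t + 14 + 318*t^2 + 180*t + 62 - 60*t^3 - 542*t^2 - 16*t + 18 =-60*t^3 - 224*t^2 + 80*t + 64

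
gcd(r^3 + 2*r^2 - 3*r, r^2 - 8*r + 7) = r - 1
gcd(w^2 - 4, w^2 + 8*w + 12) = w + 2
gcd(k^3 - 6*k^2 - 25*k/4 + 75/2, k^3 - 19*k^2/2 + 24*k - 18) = k - 6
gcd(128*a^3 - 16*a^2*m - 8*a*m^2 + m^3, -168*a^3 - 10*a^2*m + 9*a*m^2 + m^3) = 4*a - m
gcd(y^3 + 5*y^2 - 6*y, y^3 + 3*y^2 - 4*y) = y^2 - y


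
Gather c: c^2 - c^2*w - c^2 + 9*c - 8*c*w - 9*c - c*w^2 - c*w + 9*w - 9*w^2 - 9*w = -c^2*w + c*(-w^2 - 9*w) - 9*w^2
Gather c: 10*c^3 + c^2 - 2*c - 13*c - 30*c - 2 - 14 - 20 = 10*c^3 + c^2 - 45*c - 36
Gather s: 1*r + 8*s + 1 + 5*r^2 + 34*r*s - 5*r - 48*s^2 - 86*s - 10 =5*r^2 - 4*r - 48*s^2 + s*(34*r - 78) - 9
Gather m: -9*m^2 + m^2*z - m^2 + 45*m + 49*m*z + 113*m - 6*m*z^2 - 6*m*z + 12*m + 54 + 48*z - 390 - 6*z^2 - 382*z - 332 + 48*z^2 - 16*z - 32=m^2*(z - 10) + m*(-6*z^2 + 43*z + 170) + 42*z^2 - 350*z - 700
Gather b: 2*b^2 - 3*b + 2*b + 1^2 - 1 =2*b^2 - b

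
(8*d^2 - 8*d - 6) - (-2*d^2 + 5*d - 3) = 10*d^2 - 13*d - 3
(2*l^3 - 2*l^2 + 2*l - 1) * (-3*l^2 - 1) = -6*l^5 + 6*l^4 - 8*l^3 + 5*l^2 - 2*l + 1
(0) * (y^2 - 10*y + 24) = 0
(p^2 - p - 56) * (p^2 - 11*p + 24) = p^4 - 12*p^3 - 21*p^2 + 592*p - 1344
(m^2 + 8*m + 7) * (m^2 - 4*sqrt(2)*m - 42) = m^4 - 4*sqrt(2)*m^3 + 8*m^3 - 32*sqrt(2)*m^2 - 35*m^2 - 336*m - 28*sqrt(2)*m - 294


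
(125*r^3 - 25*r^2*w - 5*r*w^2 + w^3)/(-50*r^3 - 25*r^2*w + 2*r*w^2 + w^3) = (-5*r + w)/(2*r + w)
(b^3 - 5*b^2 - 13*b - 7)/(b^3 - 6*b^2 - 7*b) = (b + 1)/b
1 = 1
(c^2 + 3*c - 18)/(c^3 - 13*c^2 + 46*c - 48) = (c + 6)/(c^2 - 10*c + 16)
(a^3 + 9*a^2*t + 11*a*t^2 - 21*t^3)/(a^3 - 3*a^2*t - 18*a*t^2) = (-a^2 - 6*a*t + 7*t^2)/(a*(-a + 6*t))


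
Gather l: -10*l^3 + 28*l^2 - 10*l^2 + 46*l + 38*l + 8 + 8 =-10*l^3 + 18*l^2 + 84*l + 16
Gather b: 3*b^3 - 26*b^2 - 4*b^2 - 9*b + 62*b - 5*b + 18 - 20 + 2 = 3*b^3 - 30*b^2 + 48*b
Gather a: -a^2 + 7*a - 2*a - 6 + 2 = -a^2 + 5*a - 4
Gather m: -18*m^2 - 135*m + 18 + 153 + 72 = -18*m^2 - 135*m + 243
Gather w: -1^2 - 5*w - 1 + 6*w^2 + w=6*w^2 - 4*w - 2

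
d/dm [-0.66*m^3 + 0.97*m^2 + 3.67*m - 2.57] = -1.98*m^2 + 1.94*m + 3.67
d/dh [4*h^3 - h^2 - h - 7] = 12*h^2 - 2*h - 1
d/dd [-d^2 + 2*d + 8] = 2 - 2*d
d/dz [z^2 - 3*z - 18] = 2*z - 3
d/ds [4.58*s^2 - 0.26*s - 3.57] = 9.16*s - 0.26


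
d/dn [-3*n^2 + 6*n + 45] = 6 - 6*n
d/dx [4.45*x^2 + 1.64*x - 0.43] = 8.9*x + 1.64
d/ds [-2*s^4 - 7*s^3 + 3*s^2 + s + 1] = -8*s^3 - 21*s^2 + 6*s + 1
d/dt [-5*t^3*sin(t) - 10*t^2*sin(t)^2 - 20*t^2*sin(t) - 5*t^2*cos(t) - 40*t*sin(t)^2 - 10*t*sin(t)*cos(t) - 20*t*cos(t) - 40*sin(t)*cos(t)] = -5*t^3*cos(t) - 10*t^2*sin(t) - 10*t^2*sin(2*t) - 20*t^2*cos(t) - 20*t*sin(t) - 40*t*sin(2*t) - 10*t*cos(t) - 10*t - 5*sin(2*t) - 20*cos(t) - 20*cos(2*t) - 20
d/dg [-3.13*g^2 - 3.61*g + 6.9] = -6.26*g - 3.61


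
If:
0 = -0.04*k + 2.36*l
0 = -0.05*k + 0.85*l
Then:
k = 0.00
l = 0.00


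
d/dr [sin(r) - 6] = cos(r)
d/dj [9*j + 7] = 9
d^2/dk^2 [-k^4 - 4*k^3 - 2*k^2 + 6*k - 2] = -12*k^2 - 24*k - 4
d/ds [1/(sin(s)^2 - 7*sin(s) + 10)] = (7 - 2*sin(s))*cos(s)/(sin(s)^2 - 7*sin(s) + 10)^2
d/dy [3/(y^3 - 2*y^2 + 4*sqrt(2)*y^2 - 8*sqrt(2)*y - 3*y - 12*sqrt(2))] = 3*(-3*y^2 - 8*sqrt(2)*y + 4*y + 3 + 8*sqrt(2))/(-y^3 - 4*sqrt(2)*y^2 + 2*y^2 + 3*y + 8*sqrt(2)*y + 12*sqrt(2))^2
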